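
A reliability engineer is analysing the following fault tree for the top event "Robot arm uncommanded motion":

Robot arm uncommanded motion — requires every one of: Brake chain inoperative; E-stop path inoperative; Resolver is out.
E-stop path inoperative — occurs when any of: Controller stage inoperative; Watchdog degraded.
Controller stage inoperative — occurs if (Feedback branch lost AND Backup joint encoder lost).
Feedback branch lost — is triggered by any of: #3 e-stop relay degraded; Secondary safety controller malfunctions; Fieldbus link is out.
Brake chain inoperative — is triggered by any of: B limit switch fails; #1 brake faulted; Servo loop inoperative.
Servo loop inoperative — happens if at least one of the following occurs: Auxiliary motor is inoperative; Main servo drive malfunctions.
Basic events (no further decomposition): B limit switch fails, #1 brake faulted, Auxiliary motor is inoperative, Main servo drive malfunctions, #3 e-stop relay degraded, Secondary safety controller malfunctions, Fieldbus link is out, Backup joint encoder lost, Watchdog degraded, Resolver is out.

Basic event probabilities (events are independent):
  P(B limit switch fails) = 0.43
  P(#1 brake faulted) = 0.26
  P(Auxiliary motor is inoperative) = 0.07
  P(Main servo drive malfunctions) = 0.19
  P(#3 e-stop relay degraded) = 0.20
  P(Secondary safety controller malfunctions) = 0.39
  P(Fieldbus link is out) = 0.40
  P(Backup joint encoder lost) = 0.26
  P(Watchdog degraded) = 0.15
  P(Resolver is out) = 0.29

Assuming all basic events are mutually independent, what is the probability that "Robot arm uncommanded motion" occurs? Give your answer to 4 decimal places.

0.0606

P(Servo loop inoperative) [OR] = 1 − (1−0.07) × (1−0.19) = 0.246700
P(Brake chain inoperative) [OR] = 1 − (1−0.43) × (1−0.26) × (1−0.246700) = 0.682258
P(Feedback branch lost) [OR] = 1 − (1−0.20) × (1−0.39) × (1−0.40) = 0.707200
P(Controller stage inoperative) [AND] = 0.707200 × 0.26 = 0.183872
P(E-stop path inoperative) [OR] = 1 − (1−0.183872) × (1−0.15) = 0.306291
P(Robot arm uncommanded motion) [AND] = 0.682258 × 0.306291 × 0.29 = 0.060601
Rounded to 4 decimal places: P(Robot arm uncommanded motion) ≈ 0.0606.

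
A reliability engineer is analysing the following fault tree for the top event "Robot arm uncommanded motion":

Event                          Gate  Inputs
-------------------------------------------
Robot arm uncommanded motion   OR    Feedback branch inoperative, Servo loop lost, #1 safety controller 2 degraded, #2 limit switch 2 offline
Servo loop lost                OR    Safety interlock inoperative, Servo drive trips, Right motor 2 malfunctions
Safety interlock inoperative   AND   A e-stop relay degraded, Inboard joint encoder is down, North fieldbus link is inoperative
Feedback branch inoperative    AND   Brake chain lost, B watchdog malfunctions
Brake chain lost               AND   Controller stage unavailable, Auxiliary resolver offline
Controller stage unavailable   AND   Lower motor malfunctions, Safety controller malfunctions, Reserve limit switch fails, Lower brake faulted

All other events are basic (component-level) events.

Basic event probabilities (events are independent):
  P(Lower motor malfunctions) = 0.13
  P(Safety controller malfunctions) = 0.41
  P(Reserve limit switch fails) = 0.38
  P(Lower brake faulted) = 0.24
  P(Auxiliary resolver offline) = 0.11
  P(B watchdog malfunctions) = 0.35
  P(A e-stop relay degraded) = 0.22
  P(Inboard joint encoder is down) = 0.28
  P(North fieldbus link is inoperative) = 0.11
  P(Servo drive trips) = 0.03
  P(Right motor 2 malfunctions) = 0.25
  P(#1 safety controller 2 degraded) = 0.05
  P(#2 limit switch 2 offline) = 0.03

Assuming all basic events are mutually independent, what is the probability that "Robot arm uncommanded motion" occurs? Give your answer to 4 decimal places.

0.3343

P(Controller stage unavailable) [AND] = 0.13 × 0.41 × 0.38 × 0.24 = 0.004861
P(Brake chain lost) [AND] = 0.004861 × 0.11 = 0.000535
P(Feedback branch inoperative) [AND] = 0.000535 × 0.35 = 0.000187
P(Safety interlock inoperative) [AND] = 0.22 × 0.28 × 0.11 = 0.006776
P(Servo loop lost) [OR] = 1 − (1−0.006776) × (1−0.03) × (1−0.25) = 0.277430
P(Robot arm uncommanded motion) [OR] = 1 − (1−0.000187) × (1−0.277430) × (1−0.05) × (1−0.03) = 0.334276
Rounded to 4 decimal places: P(Robot arm uncommanded motion) ≈ 0.3343.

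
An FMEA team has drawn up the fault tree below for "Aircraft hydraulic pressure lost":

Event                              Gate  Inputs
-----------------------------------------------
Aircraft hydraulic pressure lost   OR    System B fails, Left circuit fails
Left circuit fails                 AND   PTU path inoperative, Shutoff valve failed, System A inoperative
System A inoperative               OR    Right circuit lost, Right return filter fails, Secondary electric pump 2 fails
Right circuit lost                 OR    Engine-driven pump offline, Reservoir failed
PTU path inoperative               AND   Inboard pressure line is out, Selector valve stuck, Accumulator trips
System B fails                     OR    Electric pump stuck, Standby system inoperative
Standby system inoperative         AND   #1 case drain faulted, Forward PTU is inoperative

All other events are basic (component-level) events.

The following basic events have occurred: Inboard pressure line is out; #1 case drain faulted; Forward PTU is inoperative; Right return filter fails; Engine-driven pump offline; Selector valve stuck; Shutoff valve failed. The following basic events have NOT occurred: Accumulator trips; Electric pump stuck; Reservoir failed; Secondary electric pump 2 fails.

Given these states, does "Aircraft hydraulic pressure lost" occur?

Standby system inoperative [AND]: #1 case drain faulted=occurs, Forward PTU is inoperative=occurs → all inputs occur → occurs.
System B fails [OR]: Electric pump stuck=not, Standby system inoperative=occurs → at least one input occurs → occurs.
PTU path inoperative [AND]: Inboard pressure line is out=occurs, Selector valve stuck=occurs, Accumulator trips=not → not all inputs occur → does not occur.
Right circuit lost [OR]: Engine-driven pump offline=occurs, Reservoir failed=not → at least one input occurs → occurs.
System A inoperative [OR]: Right circuit lost=occurs, Right return filter fails=occurs, Secondary electric pump 2 fails=not → at least one input occurs → occurs.
Left circuit fails [AND]: PTU path inoperative=not, Shutoff valve failed=occurs, System A inoperative=occurs → not all inputs occur → does not occur.
Aircraft hydraulic pressure lost [OR]: System B fails=occurs, Left circuit fails=not → at least one input occurs → occurs.

Yes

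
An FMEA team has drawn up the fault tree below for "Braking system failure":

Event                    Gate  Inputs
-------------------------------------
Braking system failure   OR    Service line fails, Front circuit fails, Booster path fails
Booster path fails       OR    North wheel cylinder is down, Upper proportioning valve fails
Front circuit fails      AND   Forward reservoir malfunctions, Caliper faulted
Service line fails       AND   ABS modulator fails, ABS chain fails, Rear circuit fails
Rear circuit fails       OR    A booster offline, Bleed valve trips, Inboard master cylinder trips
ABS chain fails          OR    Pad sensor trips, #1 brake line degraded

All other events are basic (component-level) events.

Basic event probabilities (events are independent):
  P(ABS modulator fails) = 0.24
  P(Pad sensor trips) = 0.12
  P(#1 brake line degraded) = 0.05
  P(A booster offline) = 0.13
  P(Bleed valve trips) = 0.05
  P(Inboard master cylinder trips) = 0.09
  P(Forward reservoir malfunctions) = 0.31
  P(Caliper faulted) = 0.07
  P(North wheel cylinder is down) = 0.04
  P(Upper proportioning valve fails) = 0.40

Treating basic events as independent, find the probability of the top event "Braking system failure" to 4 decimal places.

0.4420

P(ABS chain fails) [OR] = 1 − (1−0.12) × (1−0.05) = 0.164000
P(Rear circuit fails) [OR] = 1 − (1−0.13) × (1−0.05) × (1−0.09) = 0.247885
P(Service line fails) [AND] = 0.24 × 0.164000 × 0.247885 = 0.009757
P(Front circuit fails) [AND] = 0.31 × 0.07 = 0.021700
P(Booster path fails) [OR] = 1 − (1−0.04) × (1−0.40) = 0.424000
P(Braking system failure) [OR] = 1 − (1−0.009757) × (1−0.021700) × (1−0.424000) = 0.441997
Rounded to 4 decimal places: P(Braking system failure) ≈ 0.4420.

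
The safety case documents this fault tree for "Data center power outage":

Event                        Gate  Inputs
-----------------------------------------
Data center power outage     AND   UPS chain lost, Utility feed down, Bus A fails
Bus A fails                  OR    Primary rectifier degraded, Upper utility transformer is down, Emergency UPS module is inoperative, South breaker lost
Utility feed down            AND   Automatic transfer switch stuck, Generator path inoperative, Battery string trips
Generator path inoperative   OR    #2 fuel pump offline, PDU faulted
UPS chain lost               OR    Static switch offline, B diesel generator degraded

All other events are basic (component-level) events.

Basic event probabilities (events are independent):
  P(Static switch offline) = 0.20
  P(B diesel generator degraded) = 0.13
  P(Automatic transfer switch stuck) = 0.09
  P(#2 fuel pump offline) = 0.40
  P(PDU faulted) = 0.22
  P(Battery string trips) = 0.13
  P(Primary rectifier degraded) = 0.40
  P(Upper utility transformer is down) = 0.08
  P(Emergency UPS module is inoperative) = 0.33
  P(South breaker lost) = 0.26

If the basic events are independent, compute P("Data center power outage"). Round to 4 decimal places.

P(UPS chain lost) [OR] = 1 − (1−0.20) × (1−0.13) = 0.304000
P(Generator path inoperative) [OR] = 1 − (1−0.40) × (1−0.22) = 0.532000
P(Utility feed down) [AND] = 0.09 × 0.532000 × 0.13 = 0.006224
P(Bus A fails) [OR] = 1 − (1−0.40) × (1−0.08) × (1−0.33) × (1−0.26) = 0.726318
P(Data center power outage) [AND] = 0.304000 × 0.006224 × 0.726318 = 0.001374
Rounded to 4 decimal places: P(Data center power outage) ≈ 0.0014.

0.0014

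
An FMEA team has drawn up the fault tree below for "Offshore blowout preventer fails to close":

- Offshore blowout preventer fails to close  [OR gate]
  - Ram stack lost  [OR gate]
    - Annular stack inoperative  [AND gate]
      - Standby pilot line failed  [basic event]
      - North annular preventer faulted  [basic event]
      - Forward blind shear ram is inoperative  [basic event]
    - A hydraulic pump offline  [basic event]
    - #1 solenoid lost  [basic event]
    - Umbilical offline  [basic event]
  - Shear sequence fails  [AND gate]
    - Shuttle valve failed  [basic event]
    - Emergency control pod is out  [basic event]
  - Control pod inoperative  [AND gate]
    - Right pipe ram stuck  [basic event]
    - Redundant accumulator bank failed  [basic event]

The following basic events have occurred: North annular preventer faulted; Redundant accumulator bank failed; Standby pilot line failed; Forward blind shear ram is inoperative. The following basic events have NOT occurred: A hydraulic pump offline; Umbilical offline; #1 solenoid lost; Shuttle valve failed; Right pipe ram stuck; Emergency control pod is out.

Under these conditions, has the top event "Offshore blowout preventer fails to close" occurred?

Yes

Annular stack inoperative [AND]: Standby pilot line failed=occurs, North annular preventer faulted=occurs, Forward blind shear ram is inoperative=occurs → all inputs occur → occurs.
Ram stack lost [OR]: Annular stack inoperative=occurs, A hydraulic pump offline=not, #1 solenoid lost=not, Umbilical offline=not → at least one input occurs → occurs.
Shear sequence fails [AND]: Shuttle valve failed=not, Emergency control pod is out=not → not all inputs occur → does not occur.
Control pod inoperative [AND]: Right pipe ram stuck=not, Redundant accumulator bank failed=occurs → not all inputs occur → does not occur.
Offshore blowout preventer fails to close [OR]: Ram stack lost=occurs, Shear sequence fails=not, Control pod inoperative=not → at least one input occurs → occurs.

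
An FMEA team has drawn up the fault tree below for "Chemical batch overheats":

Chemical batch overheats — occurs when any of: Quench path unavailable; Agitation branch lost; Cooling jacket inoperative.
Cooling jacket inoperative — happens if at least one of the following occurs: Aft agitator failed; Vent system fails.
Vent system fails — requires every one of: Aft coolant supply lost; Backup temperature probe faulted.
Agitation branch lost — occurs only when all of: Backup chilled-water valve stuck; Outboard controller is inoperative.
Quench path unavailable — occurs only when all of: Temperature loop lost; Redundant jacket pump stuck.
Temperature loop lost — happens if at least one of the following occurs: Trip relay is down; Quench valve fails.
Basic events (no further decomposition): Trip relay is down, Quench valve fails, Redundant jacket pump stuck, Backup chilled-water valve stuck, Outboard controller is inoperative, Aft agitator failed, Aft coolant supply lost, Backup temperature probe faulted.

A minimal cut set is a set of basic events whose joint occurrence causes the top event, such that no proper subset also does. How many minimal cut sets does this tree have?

Temperature loop lost [OR]: union of children's cut sets → 2 cut set(s).
Quench path unavailable [AND]: one cut set from each child combined → 2 × 1 = 2 cut set(s).
Agitation branch lost [AND]: one cut set from each child combined → 1 × 1 = 1 cut set(s).
Vent system fails [AND]: one cut set from each child combined → 1 × 1 = 1 cut set(s).
Cooling jacket inoperative [OR]: union of children's cut sets → 2 cut set(s).
Chemical batch overheats [OR]: union of children's cut sets → 5 cut set(s).
Minimal cut sets: {Redundant jacket pump stuck, Trip relay is down}; {Quench valve fails, Redundant jacket pump stuck}; {Backup chilled-water valve stuck, Outboard controller is inoperative}; {Aft agitator failed}; {Aft coolant supply lost, Backup temperature probe faulted}.

5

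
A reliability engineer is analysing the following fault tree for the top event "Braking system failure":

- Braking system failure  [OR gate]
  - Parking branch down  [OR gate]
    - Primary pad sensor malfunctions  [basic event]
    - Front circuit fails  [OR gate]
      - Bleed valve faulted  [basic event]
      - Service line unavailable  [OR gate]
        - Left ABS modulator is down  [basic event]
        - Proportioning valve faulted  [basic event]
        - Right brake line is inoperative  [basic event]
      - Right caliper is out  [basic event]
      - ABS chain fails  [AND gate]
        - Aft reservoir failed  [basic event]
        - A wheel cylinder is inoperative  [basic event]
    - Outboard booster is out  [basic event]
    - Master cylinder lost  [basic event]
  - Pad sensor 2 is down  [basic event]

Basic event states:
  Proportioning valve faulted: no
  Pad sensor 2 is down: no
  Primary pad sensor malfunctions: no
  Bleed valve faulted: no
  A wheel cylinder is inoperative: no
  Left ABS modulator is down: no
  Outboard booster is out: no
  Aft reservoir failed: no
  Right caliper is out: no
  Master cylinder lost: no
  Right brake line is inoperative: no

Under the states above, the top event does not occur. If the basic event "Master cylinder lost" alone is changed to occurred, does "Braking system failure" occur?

Counterfactual: set "Master cylinder lost" to occurred.
Service line unavailable [OR]: Left ABS modulator is down=not, Proportioning valve faulted=not, Right brake line is inoperative=not → no input occurs → does not occur.
ABS chain fails [AND]: Aft reservoir failed=not, A wheel cylinder is inoperative=not → not all inputs occur → does not occur.
Front circuit fails [OR]: Bleed valve faulted=not, Service line unavailable=not, Right caliper is out=not, ABS chain fails=not → no input occurs → does not occur.
Parking branch down [OR]: Primary pad sensor malfunctions=not, Front circuit fails=not, Outboard booster is out=not, Master cylinder lost=occurs → at least one input occurs → occurs.
Braking system failure [OR]: Parking branch down=occurs, Pad sensor 2 is down=not → at least one input occurs → occurs.

Yes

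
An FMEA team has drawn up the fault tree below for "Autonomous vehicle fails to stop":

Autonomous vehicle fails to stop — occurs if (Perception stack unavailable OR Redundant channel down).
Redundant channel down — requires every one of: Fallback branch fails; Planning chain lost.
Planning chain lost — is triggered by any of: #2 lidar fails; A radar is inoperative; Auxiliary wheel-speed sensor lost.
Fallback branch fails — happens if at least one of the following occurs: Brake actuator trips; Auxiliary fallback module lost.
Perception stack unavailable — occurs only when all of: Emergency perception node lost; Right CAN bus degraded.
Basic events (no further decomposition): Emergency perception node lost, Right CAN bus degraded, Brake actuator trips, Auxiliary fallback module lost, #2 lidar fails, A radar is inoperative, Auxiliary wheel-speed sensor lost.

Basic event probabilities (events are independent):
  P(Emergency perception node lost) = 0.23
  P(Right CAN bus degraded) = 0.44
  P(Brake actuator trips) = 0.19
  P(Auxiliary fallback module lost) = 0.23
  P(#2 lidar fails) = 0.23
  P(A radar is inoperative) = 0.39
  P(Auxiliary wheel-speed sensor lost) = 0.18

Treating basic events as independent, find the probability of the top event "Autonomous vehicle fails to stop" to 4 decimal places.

P(Perception stack unavailable) [AND] = 0.23 × 0.44 = 0.101200
P(Fallback branch fails) [OR] = 1 − (1−0.19) × (1−0.23) = 0.376300
P(Planning chain lost) [OR] = 1 − (1−0.23) × (1−0.39) × (1−0.18) = 0.614846
P(Redundant channel down) [AND] = 0.376300 × 0.614846 = 0.231367
P(Autonomous vehicle fails to stop) [OR] = 1 − (1−0.101200) × (1−0.231367) = 0.309153
Rounded to 4 decimal places: P(Autonomous vehicle fails to stop) ≈ 0.3092.

0.3092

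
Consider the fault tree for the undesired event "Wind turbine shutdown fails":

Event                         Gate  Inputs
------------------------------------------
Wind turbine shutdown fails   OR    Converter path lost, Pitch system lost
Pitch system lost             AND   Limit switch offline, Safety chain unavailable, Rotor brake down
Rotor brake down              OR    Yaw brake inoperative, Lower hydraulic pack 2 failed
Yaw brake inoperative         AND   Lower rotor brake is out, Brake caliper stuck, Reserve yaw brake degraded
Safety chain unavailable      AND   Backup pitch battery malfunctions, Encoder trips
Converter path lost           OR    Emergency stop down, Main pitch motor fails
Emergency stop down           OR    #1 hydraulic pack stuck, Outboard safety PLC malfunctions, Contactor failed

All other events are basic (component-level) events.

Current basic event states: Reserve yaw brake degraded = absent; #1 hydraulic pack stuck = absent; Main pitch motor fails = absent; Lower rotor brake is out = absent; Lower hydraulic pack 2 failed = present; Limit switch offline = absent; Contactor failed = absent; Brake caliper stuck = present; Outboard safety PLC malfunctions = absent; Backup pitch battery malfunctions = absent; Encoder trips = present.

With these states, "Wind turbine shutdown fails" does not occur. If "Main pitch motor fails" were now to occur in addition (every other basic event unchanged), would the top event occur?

Counterfactual: set "Main pitch motor fails" to occurred.
Emergency stop down [OR]: #1 hydraulic pack stuck=not, Outboard safety PLC malfunctions=not, Contactor failed=not → no input occurs → does not occur.
Converter path lost [OR]: Emergency stop down=not, Main pitch motor fails=occurs → at least one input occurs → occurs.
Safety chain unavailable [AND]: Backup pitch battery malfunctions=not, Encoder trips=occurs → not all inputs occur → does not occur.
Yaw brake inoperative [AND]: Lower rotor brake is out=not, Brake caliper stuck=occurs, Reserve yaw brake degraded=not → not all inputs occur → does not occur.
Rotor brake down [OR]: Yaw brake inoperative=not, Lower hydraulic pack 2 failed=occurs → at least one input occurs → occurs.
Pitch system lost [AND]: Limit switch offline=not, Safety chain unavailable=not, Rotor brake down=occurs → not all inputs occur → does not occur.
Wind turbine shutdown fails [OR]: Converter path lost=occurs, Pitch system lost=not → at least one input occurs → occurs.

Yes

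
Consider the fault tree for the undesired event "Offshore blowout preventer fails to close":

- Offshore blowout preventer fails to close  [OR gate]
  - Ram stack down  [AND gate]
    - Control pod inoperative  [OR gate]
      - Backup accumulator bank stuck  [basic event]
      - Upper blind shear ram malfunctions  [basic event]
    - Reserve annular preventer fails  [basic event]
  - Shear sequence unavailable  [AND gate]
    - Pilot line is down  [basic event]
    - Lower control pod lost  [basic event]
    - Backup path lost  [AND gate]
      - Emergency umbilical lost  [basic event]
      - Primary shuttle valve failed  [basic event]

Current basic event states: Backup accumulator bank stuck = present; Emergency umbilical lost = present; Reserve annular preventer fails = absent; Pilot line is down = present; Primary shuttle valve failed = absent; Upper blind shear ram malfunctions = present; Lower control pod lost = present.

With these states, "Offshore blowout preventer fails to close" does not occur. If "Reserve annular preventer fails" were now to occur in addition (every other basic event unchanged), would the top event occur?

Yes

Counterfactual: set "Reserve annular preventer fails" to occurred.
Control pod inoperative [OR]: Backup accumulator bank stuck=occurs, Upper blind shear ram malfunctions=occurs → at least one input occurs → occurs.
Ram stack down [AND]: Control pod inoperative=occurs, Reserve annular preventer fails=occurs → all inputs occur → occurs.
Backup path lost [AND]: Emergency umbilical lost=occurs, Primary shuttle valve failed=not → not all inputs occur → does not occur.
Shear sequence unavailable [AND]: Pilot line is down=occurs, Lower control pod lost=occurs, Backup path lost=not → not all inputs occur → does not occur.
Offshore blowout preventer fails to close [OR]: Ram stack down=occurs, Shear sequence unavailable=not → at least one input occurs → occurs.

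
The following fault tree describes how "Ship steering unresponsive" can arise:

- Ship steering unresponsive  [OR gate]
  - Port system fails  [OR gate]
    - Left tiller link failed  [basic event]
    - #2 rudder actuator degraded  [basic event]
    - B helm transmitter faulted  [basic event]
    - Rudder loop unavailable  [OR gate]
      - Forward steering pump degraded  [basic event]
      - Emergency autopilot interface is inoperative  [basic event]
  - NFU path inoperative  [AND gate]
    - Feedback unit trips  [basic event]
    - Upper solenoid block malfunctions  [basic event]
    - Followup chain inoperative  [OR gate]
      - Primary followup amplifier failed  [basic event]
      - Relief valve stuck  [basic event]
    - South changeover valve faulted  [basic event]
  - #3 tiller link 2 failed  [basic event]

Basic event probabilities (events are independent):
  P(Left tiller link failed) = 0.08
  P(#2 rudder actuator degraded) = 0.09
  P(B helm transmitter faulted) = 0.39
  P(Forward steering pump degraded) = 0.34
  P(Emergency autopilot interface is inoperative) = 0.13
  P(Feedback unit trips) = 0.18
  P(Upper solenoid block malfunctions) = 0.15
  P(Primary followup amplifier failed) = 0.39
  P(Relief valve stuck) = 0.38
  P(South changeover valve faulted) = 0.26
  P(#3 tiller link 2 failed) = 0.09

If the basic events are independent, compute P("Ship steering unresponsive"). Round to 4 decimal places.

P(Rudder loop unavailable) [OR] = 1 − (1−0.34) × (1−0.13) = 0.425800
P(Port system fails) [OR] = 1 − (1−0.08) × (1−0.09) × (1−0.39) × (1−0.425800) = 0.706761
P(Followup chain inoperative) [OR] = 1 − (1−0.39) × (1−0.38) = 0.621800
P(NFU path inoperative) [AND] = 0.18 × 0.15 × 0.621800 × 0.26 = 0.004365
P(Ship steering unresponsive) [OR] = 1 − (1−0.706761) × (1−0.004365) × (1−0.09) = 0.734317
Rounded to 4 decimal places: P(Ship steering unresponsive) ≈ 0.7343.

0.7343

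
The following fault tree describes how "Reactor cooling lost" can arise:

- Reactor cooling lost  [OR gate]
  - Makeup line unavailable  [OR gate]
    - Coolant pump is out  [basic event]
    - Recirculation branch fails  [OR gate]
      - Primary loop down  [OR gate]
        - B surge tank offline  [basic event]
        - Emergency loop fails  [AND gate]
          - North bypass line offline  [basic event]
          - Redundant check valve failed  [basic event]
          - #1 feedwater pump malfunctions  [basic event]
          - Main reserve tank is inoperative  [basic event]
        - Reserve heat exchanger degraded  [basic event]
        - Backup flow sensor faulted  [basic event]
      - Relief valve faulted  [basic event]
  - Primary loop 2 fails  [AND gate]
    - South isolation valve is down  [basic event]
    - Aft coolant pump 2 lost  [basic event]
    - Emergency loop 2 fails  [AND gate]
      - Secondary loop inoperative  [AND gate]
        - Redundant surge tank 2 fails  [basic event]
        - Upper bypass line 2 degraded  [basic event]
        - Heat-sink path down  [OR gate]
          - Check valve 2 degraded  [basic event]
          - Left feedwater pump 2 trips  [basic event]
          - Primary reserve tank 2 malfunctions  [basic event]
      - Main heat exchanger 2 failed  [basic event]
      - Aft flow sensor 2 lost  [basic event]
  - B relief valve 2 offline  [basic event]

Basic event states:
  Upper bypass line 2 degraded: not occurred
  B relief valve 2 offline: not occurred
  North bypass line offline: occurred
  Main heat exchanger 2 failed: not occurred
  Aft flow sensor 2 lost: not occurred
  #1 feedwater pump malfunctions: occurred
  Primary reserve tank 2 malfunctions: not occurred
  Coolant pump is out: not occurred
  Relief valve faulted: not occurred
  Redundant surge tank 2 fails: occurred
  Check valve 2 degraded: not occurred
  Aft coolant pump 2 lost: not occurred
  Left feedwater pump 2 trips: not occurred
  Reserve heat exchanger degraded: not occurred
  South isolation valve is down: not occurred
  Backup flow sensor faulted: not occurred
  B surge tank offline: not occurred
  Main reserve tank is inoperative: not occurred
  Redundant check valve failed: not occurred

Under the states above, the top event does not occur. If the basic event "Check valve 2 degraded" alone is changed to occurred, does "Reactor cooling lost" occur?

No

Counterfactual: set "Check valve 2 degraded" to occurred.
Emergency loop fails [AND]: North bypass line offline=occurs, Redundant check valve failed=not, #1 feedwater pump malfunctions=occurs, Main reserve tank is inoperative=not → not all inputs occur → does not occur.
Primary loop down [OR]: B surge tank offline=not, Emergency loop fails=not, Reserve heat exchanger degraded=not, Backup flow sensor faulted=not → no input occurs → does not occur.
Recirculation branch fails [OR]: Primary loop down=not, Relief valve faulted=not → no input occurs → does not occur.
Makeup line unavailable [OR]: Coolant pump is out=not, Recirculation branch fails=not → no input occurs → does not occur.
Heat-sink path down [OR]: Check valve 2 degraded=occurs, Left feedwater pump 2 trips=not, Primary reserve tank 2 malfunctions=not → at least one input occurs → occurs.
Secondary loop inoperative [AND]: Redundant surge tank 2 fails=occurs, Upper bypass line 2 degraded=not, Heat-sink path down=occurs → not all inputs occur → does not occur.
Emergency loop 2 fails [AND]: Secondary loop inoperative=not, Main heat exchanger 2 failed=not, Aft flow sensor 2 lost=not → not all inputs occur → does not occur.
Primary loop 2 fails [AND]: South isolation valve is down=not, Aft coolant pump 2 lost=not, Emergency loop 2 fails=not → not all inputs occur → does not occur.
Reactor cooling lost [OR]: Makeup line unavailable=not, Primary loop 2 fails=not, B relief valve 2 offline=not → no input occurs → does not occur.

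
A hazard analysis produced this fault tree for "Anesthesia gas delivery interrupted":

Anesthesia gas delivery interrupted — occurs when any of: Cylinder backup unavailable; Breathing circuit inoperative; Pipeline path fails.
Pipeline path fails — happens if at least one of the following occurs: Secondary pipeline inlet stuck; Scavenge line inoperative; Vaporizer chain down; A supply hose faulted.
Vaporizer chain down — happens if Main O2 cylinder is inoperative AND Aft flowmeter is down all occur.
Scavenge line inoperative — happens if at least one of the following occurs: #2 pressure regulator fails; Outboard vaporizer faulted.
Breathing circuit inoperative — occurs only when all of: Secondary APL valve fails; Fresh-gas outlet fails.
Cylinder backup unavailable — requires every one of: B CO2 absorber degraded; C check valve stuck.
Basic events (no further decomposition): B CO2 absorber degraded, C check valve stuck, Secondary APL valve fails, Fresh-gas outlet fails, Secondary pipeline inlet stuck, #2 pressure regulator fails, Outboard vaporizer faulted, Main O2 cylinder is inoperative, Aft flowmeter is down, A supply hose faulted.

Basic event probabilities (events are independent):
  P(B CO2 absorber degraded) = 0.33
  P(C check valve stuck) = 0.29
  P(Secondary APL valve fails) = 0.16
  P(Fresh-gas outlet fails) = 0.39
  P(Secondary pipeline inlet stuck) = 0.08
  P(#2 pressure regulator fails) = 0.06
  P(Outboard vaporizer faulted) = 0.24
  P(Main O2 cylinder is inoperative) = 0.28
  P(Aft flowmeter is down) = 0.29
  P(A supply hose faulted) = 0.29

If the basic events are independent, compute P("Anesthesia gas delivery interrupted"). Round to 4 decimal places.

P(Cylinder backup unavailable) [AND] = 0.33 × 0.29 = 0.095700
P(Breathing circuit inoperative) [AND] = 0.16 × 0.39 = 0.062400
P(Scavenge line inoperative) [OR] = 1 − (1−0.06) × (1−0.24) = 0.285600
P(Vaporizer chain down) [AND] = 0.28 × 0.29 = 0.081200
P(Pipeline path fails) [OR] = 1 − (1−0.08) × (1−0.285600) × (1−0.081200) × (1−0.29) = 0.571246
P(Anesthesia gas delivery interrupted) [OR] = 1 − (1−0.095700) × (1−0.062400) × (1−0.571246) = 0.636472
Rounded to 4 decimal places: P(Anesthesia gas delivery interrupted) ≈ 0.6365.

0.6365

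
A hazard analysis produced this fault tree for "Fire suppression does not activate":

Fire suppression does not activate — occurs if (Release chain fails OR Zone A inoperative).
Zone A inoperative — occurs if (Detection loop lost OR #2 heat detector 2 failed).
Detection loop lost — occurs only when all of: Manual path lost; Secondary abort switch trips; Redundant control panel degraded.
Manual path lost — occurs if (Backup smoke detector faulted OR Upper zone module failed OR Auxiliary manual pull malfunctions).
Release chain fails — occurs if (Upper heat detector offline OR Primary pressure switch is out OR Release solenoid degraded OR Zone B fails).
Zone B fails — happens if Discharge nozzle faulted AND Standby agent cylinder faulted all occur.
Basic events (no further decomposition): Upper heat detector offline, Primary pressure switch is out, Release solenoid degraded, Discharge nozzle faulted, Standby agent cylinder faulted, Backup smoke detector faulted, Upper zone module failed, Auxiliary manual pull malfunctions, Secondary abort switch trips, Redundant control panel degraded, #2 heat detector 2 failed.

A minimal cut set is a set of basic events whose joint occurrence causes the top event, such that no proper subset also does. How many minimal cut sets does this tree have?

Zone B fails [AND]: one cut set from each child combined → 1 × 1 = 1 cut set(s).
Release chain fails [OR]: union of children's cut sets → 4 cut set(s).
Manual path lost [OR]: union of children's cut sets → 3 cut set(s).
Detection loop lost [AND]: one cut set from each child combined → 3 × 1 × 1 = 3 cut set(s).
Zone A inoperative [OR]: union of children's cut sets → 4 cut set(s).
Fire suppression does not activate [OR]: union of children's cut sets → 8 cut set(s).
Minimal cut sets: {Upper heat detector offline}; {Primary pressure switch is out}; {Release solenoid degraded}; {Discharge nozzle faulted, Standby agent cylinder faulted}; {Backup smoke detector faulted, Redundant control panel degraded, Secondary abort switch trips}; {Redundant control panel degraded, Secondary abort switch trips, Upper zone module failed}; {Auxiliary manual pull malfunctions, Redundant control panel degraded, Secondary abort switch trips}; {#2 heat detector 2 failed}.

8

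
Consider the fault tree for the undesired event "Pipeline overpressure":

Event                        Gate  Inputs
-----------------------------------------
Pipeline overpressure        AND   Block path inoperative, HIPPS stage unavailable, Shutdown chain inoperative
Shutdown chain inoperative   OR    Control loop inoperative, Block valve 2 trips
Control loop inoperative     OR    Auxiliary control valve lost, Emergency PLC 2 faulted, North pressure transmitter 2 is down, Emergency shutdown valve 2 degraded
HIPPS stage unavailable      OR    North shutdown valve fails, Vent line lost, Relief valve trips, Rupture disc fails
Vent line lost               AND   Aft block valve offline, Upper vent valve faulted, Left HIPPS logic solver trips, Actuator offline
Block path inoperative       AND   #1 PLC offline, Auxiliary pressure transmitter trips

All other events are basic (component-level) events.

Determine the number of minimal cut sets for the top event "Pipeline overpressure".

20

Block path inoperative [AND]: one cut set from each child combined → 1 × 1 = 1 cut set(s).
Vent line lost [AND]: one cut set from each child combined → 1 × 1 × 1 × 1 = 1 cut set(s).
HIPPS stage unavailable [OR]: union of children's cut sets → 4 cut set(s).
Control loop inoperative [OR]: union of children's cut sets → 4 cut set(s).
Shutdown chain inoperative [OR]: union of children's cut sets → 5 cut set(s).
Pipeline overpressure [AND]: one cut set from each child combined → 1 × 4 × 5 = 20 cut set(s).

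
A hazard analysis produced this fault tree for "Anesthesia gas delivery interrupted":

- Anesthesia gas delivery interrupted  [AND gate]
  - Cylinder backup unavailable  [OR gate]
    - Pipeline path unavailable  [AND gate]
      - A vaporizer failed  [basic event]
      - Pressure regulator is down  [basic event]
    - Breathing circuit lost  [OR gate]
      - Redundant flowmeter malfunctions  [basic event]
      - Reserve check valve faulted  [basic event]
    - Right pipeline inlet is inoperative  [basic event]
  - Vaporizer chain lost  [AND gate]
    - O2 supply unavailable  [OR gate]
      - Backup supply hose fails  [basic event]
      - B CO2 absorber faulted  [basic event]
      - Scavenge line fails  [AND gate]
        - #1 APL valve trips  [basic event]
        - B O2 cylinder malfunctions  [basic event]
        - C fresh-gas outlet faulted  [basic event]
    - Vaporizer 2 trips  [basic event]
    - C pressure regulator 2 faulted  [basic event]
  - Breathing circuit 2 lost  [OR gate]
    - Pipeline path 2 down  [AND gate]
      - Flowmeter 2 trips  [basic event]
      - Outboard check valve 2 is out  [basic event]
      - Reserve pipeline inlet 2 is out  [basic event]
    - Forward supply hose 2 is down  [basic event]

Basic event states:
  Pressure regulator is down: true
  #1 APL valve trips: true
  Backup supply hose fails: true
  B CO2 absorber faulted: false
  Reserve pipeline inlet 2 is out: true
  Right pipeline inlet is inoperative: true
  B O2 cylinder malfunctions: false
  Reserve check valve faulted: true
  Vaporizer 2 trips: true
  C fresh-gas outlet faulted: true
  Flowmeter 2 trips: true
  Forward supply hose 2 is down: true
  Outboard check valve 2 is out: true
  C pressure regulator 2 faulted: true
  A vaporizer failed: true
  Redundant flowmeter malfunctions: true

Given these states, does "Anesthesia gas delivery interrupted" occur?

Pipeline path unavailable [AND]: A vaporizer failed=occurs, Pressure regulator is down=occurs → all inputs occur → occurs.
Breathing circuit lost [OR]: Redundant flowmeter malfunctions=occurs, Reserve check valve faulted=occurs → at least one input occurs → occurs.
Cylinder backup unavailable [OR]: Pipeline path unavailable=occurs, Breathing circuit lost=occurs, Right pipeline inlet is inoperative=occurs → at least one input occurs → occurs.
Scavenge line fails [AND]: #1 APL valve trips=occurs, B O2 cylinder malfunctions=not, C fresh-gas outlet faulted=occurs → not all inputs occur → does not occur.
O2 supply unavailable [OR]: Backup supply hose fails=occurs, B CO2 absorber faulted=not, Scavenge line fails=not → at least one input occurs → occurs.
Vaporizer chain lost [AND]: O2 supply unavailable=occurs, Vaporizer 2 trips=occurs, C pressure regulator 2 faulted=occurs → all inputs occur → occurs.
Pipeline path 2 down [AND]: Flowmeter 2 trips=occurs, Outboard check valve 2 is out=occurs, Reserve pipeline inlet 2 is out=occurs → all inputs occur → occurs.
Breathing circuit 2 lost [OR]: Pipeline path 2 down=occurs, Forward supply hose 2 is down=occurs → at least one input occurs → occurs.
Anesthesia gas delivery interrupted [AND]: Cylinder backup unavailable=occurs, Vaporizer chain lost=occurs, Breathing circuit 2 lost=occurs → all inputs occur → occurs.

Yes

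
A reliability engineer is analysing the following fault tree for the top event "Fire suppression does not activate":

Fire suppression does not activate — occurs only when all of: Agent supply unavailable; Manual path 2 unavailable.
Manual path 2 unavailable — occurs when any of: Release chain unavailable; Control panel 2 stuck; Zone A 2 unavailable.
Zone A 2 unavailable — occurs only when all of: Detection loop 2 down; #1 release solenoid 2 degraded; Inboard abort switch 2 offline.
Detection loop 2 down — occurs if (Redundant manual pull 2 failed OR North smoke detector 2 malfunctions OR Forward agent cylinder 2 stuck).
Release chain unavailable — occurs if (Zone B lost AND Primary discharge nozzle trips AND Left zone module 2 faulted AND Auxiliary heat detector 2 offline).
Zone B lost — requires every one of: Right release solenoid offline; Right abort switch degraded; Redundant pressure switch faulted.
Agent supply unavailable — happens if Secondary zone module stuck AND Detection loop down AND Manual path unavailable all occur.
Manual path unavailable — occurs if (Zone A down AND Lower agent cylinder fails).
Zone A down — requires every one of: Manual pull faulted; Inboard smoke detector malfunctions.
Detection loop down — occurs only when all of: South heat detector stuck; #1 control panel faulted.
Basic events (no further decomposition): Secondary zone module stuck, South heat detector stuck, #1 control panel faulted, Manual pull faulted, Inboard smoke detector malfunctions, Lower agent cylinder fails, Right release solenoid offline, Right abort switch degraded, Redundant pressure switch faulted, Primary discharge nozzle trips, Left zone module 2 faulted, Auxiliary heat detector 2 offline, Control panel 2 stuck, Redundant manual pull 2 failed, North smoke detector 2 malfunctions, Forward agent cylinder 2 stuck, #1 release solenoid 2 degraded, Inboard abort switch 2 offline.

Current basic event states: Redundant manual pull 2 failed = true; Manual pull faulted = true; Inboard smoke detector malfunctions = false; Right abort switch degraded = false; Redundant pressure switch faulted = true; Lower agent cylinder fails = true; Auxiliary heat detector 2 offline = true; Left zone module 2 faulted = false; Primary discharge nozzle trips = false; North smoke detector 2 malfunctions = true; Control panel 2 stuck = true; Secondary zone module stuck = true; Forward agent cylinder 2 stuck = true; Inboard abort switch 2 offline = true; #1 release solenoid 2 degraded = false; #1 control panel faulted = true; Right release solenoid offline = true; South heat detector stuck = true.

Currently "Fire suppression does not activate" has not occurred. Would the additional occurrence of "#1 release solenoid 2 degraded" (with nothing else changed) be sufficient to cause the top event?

No

Counterfactual: set "#1 release solenoid 2 degraded" to occurred.
Detection loop down [AND]: South heat detector stuck=occurs, #1 control panel faulted=occurs → all inputs occur → occurs.
Zone A down [AND]: Manual pull faulted=occurs, Inboard smoke detector malfunctions=not → not all inputs occur → does not occur.
Manual path unavailable [AND]: Zone A down=not, Lower agent cylinder fails=occurs → not all inputs occur → does not occur.
Agent supply unavailable [AND]: Secondary zone module stuck=occurs, Detection loop down=occurs, Manual path unavailable=not → not all inputs occur → does not occur.
Zone B lost [AND]: Right release solenoid offline=occurs, Right abort switch degraded=not, Redundant pressure switch faulted=occurs → not all inputs occur → does not occur.
Release chain unavailable [AND]: Zone B lost=not, Primary discharge nozzle trips=not, Left zone module 2 faulted=not, Auxiliary heat detector 2 offline=occurs → not all inputs occur → does not occur.
Detection loop 2 down [OR]: Redundant manual pull 2 failed=occurs, North smoke detector 2 malfunctions=occurs, Forward agent cylinder 2 stuck=occurs → at least one input occurs → occurs.
Zone A 2 unavailable [AND]: Detection loop 2 down=occurs, #1 release solenoid 2 degraded=occurs, Inboard abort switch 2 offline=occurs → all inputs occur → occurs.
Manual path 2 unavailable [OR]: Release chain unavailable=not, Control panel 2 stuck=occurs, Zone A 2 unavailable=occurs → at least one input occurs → occurs.
Fire suppression does not activate [AND]: Agent supply unavailable=not, Manual path 2 unavailable=occurs → not all inputs occur → does not occur.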